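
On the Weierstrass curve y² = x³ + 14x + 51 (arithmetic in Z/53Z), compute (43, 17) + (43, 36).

The two points share x = 43 and their y-coordinates satisfy 17 + 36 ≡ 0 (mod 53), so they are inverses. Their sum is 𝒪.

O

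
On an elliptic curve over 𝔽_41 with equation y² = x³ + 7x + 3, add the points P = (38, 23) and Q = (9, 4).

(19, 5)

(38, 23) + (9, 4). λ = (4 - 23)/(9 - 38) ≡ 22/12 mod 41. 12⁻¹ ≡ 24 (mod 41), so λ ≡ 36.
  x = λ² - 38 - 9 = 1296 - 47 ≡ 19; y = λ·(38 - 19) - 23 ≡ 5. → (19, 5)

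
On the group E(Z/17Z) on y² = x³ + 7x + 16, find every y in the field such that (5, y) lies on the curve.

none

x³ + 7x + 16 = 176 ≡ 6 (mod 17).
6 is a non-residue mod 17; no y exists.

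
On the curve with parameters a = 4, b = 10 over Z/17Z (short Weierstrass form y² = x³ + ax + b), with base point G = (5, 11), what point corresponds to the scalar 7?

(11, 5)

Double-and-add on 7 = (111)₂. Start with G = (5, 11) for the leading 1-bit.
double: tangent at (5, 11): λ = (3·5² + 4)/(2·11) ≡ 11/5. 5⁻¹ ≡ 7 (mod 17), so λ ≡ 11·7 ≡ 9.
  x = λ² - 5 - 5 = 81 - 10 ≡ 3; y = λ·(5 - 3) - 11 ≡ 7. → (3, 7)
add G: (3, 7) + (5, 11). λ = (11 - 7)/(5 - 3) ≡ 4/2 mod 17. 2⁻¹ ≡ 9 (mod 17) since 2·9 = 18 ≡ 1, so λ ≡ 2.
  x = λ² - 3 - 5 = 4 - 8 ≡ 13; y = λ·(3 - 13) - 7 ≡ 7. → (13, 7)
double: tangent at (13, 7): λ = (3·13² + 4)/(2·7) ≡ 1/14. 14⁻¹ ≡ 11 (mod 17) since 14·11 = 154 ≡ 1, so λ ≡ 1·11 ≡ 11.
  x = λ² - 13 - 13 = 121 - 26 ≡ 10; y = λ·(13 - 10) - 7 ≡ 9. → (10, 9)
add G: (10, 9) + (5, 11). λ = (11 - 9)/(5 - 10) ≡ 2/12 mod 17. 12⁻¹ ≡ 10 (mod 17) since 12·10 = 120 ≡ 1, so λ ≡ 3.
  x = λ² - 10 - 5 = 9 - 15 ≡ 11; y = λ·(10 - 11) - 9 ≡ 5. → (11, 5)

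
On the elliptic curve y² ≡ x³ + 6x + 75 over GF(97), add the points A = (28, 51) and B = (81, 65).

(36, 75)

(28, 51) + (81, 65). λ = (65 - 51)/(81 - 28) ≡ 14/53 mod 97. 53⁻¹ ≡ 11 (mod 97), so λ ≡ 57.
  x = λ² - 28 - 81 = 3249 - 109 ≡ 36; y = λ·(28 - 36) - 51 ≡ 75. → (36, 75)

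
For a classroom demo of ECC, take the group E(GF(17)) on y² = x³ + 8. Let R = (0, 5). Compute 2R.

tangent at (0, 5): λ = (3·0² + 0)/(2·5) ≡ 0/10. 10⁻¹ ≡ 12 (mod 17), so λ ≡ 0·12 ≡ 0.
  x = λ² - 0 - 0 = 0 - 0 ≡ 0; y = λ·(0 - 0) - 5 ≡ 12. → (0, 12)

(0, 12)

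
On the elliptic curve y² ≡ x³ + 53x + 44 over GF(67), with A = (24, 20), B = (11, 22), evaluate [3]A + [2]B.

First 3A:
Repeated addition: build up to 3A.
2A: tangent at (24, 20): λ = (3·24² + 53)/(2·20) ≡ 39/40. 40⁻¹ ≡ 62 (mod 67) since 40·62 = 2480 ≡ 1, so λ ≡ 39·62 ≡ 6.
  x = λ² - 24 - 24 = 36 - 48 ≡ 55; y = λ·(24 - 55) - 20 ≡ 62. → (55, 62)
3A: (55, 62) + (24, 20). λ = (20 - 62)/(24 - 55) ≡ 25/36 mod 67. 36⁻¹ ≡ 54 (mod 67), so λ ≡ 10.
  x = λ² - 55 - 24 = 100 - 79 ≡ 21; y = λ·(55 - 21) - 62 ≡ 10. → (21, 10)
3A = (21, 10).
Next 2B:
Repeated addition: build up to 2B.
2B: tangent at (11, 22): λ = (3·11² + 53)/(2·22) ≡ 14/44. 44⁻¹ ≡ 32 (mod 67) since 44·32 = 1408 ≡ 1, so λ ≡ 14·32 ≡ 46.
  x = λ² - 11 - 11 = 2116 - 22 ≡ 17; y = λ·(11 - 17) - 22 ≡ 37. → (17, 37)
2B = (17, 37).
Finally 3A + 2B:
(21, 10) + (17, 37). λ = (37 - 10)/(17 - 21) ≡ 27/63 mod 67. 63⁻¹ ≡ 50 (mod 67) since 63·50 = 3150 ≡ 1, so λ ≡ 10.
  x = λ² - 21 - 17 = 100 - 38 ≡ 62; y = λ·(21 - 62) - 10 ≡ 49. → (62, 49)

(62, 49)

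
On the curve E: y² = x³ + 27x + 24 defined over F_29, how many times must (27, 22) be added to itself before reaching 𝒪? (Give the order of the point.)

3

2P: tangent at (27, 22): λ = (3·27² + 27)/(2·22) ≡ 10/15. 15⁻¹ ≡ 2 (mod 29) since 15·2 = 30 ≡ 1, so λ ≡ 10·2 ≡ 20.
  x = λ² - 27 - 27 = 400 - 54 ≡ 27; y = λ·(27 - 27) - 22 ≡ 7. → (27, 7)
3P: (27, 7) + (27, 22): same x and y₁ ≡ -y₂, so the sum is 𝒪.
3P = 𝒪, so the order is 3.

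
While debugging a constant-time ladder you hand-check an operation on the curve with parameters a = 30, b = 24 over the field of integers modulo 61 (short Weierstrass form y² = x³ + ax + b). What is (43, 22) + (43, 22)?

(9, 48)

tangent at (43, 22): λ = (3·43² + 30)/(2·22) ≡ 26/44. 44⁻¹ ≡ 43 (mod 61), so λ ≡ 26·43 ≡ 20.
  x = λ² - 43 - 43 = 400 - 86 ≡ 9; y = λ·(43 - 9) - 22 ≡ 48. → (9, 48)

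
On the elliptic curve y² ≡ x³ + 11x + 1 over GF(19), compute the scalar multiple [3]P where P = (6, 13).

(13, 17)

Repeated addition: build up to 3P.
2P: tangent at (6, 13): λ = (3·6² + 11)/(2·13) ≡ 5/7. 7⁻¹ ≡ 11 (mod 19), so λ ≡ 5·11 ≡ 17.
  x = λ² - 6 - 6 = 289 - 12 ≡ 11; y = λ·(6 - 11) - 13 ≡ 16. → (11, 16)
3P: (11, 16) + (6, 13). λ = (13 - 16)/(6 - 11) ≡ 16/14 mod 19. 14⁻¹ ≡ 15 (mod 19) since 14·15 = 210 ≡ 1, so λ ≡ 12.
  x = λ² - 11 - 6 = 144 - 17 ≡ 13; y = λ·(11 - 13) - 16 ≡ 17. → (13, 17)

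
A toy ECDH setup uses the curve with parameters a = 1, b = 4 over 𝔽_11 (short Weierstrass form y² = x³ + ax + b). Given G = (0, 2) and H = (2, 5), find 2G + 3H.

First 2G:
Repeated addition: build up to 2G.
2G: tangent at (0, 2): λ = (3·0² + 1)/(2·2) ≡ 1/4. 4⁻¹ ≡ 3 (mod 11), so λ ≡ 1·3 ≡ 3.
  x = λ² - 0 - 0 = 9 - 0 ≡ 9; y = λ·(0 - 9) - 2 ≡ 4. → (9, 4)
2G = (9, 4).
Next 3H:
Repeated addition: build up to 3H.
2H: tangent at (2, 5): λ = (3·2² + 1)/(2·5) ≡ 2/10. 10⁻¹ ≡ 10 (mod 11) since 10·10 = 100 ≡ 1, so λ ≡ 2·10 ≡ 9.
  x = λ² - 2 - 2 = 81 - 4 ≡ 0; y = λ·(2 - 0) - 5 ≡ 2. → (0, 2)
3H: (0, 2) + (2, 5). λ = (5 - 2)/(2 - 0) ≡ 3/2 mod 11. 2⁻¹ ≡ 6 (mod 11), so λ ≡ 7.
  x = λ² - 0 - 2 = 49 - 2 ≡ 3; y = λ·(0 - 3) - 2 ≡ 10. → (3, 10)
3H = (3, 10).
Finally 2G + 3H:
(9, 4) + (3, 10). λ = (10 - 4)/(3 - 9) ≡ 6/5 mod 11. 5⁻¹ ≡ 9 (mod 11) since 5·9 = 45 ≡ 1, so λ ≡ 10.
  x = λ² - 9 - 3 = 100 - 12 ≡ 0; y = λ·(9 - 0) - 4 ≡ 9. → (0, 9)

(0, 9)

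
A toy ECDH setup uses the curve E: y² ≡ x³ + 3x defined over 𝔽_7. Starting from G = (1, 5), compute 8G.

O

Double-and-add on 8 = (1000)₂. Start with G = (1, 5) for the leading 1-bit.
double: tangent at (1, 5): λ = (3·1² + 3)/(2·5) ≡ 6/3. 3⁻¹ ≡ 5 (mod 7), so λ ≡ 6·5 ≡ 2.
  x = λ² - 1 - 1 = 4 - 2 ≡ 2; y = λ·(1 - 2) - 5 ≡ 0. → (2, 0)
double: (2, 0) + (2, 0): same x and y₁ ≡ -y₂, so the sum is O.
double: O + O = O (identity).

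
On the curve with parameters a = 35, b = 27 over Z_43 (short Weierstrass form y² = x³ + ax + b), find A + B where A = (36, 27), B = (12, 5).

(36, 27) + (12, 5). λ = (5 - 27)/(12 - 36) ≡ 21/19 mod 43. 19⁻¹ ≡ 34 (mod 43), so λ ≡ 26.
  x = λ² - 36 - 12 = 676 - 48 ≡ 26; y = λ·(36 - 26) - 27 ≡ 18. → (26, 18)

(26, 18)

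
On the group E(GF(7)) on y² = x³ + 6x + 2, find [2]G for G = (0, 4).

tangent at (0, 4): λ = (3·0² + 6)/(2·4) ≡ 6/1. 1⁻¹ ≡ 1 (mod 7) since 1·1 = 1 ≡ 1, so λ ≡ 6·1 ≡ 6.
  x = λ² - 0 - 0 = 36 - 0 ≡ 1; y = λ·(0 - 1) - 4 ≡ 4. → (1, 4)

(1, 4)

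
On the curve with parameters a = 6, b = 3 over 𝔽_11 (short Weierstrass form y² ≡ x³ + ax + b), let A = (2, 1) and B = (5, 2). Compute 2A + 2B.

(7, 6)

First 2A:
Repeated addition: build up to 2A.
2A: tangent at (2, 1): λ = (3·2² + 6)/(2·1) ≡ 7/2. 2⁻¹ ≡ 6 (mod 11) since 2·6 = 12 ≡ 1, so λ ≡ 7·6 ≡ 9.
  x = λ² - 2 - 2 = 81 - 4 ≡ 0; y = λ·(2 - 0) - 1 ≡ 6. → (0, 6)
2A = (0, 6).
Next 2B:
Repeated addition: build up to 2B.
2B: tangent at (5, 2): λ = (3·5² + 6)/(2·2) ≡ 4/4. 4⁻¹ ≡ 3 (mod 11) since 4·3 = 12 ≡ 1, so λ ≡ 4·3 ≡ 1.
  x = λ² - 5 - 5 = 1 - 10 ≡ 2; y = λ·(5 - 2) - 2 ≡ 1. → (2, 1)
2B = (2, 1).
Finally 2A + 2B:
(0, 6) + (2, 1). λ = (1 - 6)/(2 - 0) ≡ 6/2 mod 11. 2⁻¹ ≡ 6 (mod 11), so λ ≡ 3.
  x = λ² - 0 - 2 = 9 - 2 ≡ 7; y = λ·(0 - 7) - 6 ≡ 6. → (7, 6)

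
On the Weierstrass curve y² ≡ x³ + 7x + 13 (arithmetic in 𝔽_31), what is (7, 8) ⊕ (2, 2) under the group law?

(16, 6)

(7, 8) + (2, 2). λ = (2 - 8)/(2 - 7) ≡ 25/26 mod 31. 26⁻¹ ≡ 6 (mod 31), so λ ≡ 26.
  x = λ² - 7 - 2 = 676 - 9 ≡ 16; y = λ·(7 - 16) - 8 ≡ 6. → (16, 6)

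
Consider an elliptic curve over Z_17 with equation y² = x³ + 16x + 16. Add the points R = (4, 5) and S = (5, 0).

(16, 4)

(4, 5) + (5, 0). λ = (0 - 5)/(5 - 4) ≡ 12/1 mod 17. 1⁻¹ ≡ 1 (mod 17), so λ ≡ 12.
  x = λ² - 4 - 5 = 144 - 9 ≡ 16; y = λ·(4 - 16) - 5 ≡ 4. → (16, 4)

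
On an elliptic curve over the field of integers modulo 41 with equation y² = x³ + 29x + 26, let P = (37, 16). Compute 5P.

Repeated addition: build up to 5P.
2P: tangent at (37, 16): λ = (3·37² + 29)/(2·16) ≡ 36/32. 32⁻¹ ≡ 9 (mod 41) since 32·9 = 288 ≡ 1, so λ ≡ 36·9 ≡ 37.
  x = λ² - 37 - 37 = 1369 - 74 ≡ 24; y = λ·(37 - 24) - 16 ≡ 14. → (24, 14)
3P: (24, 14) + (37, 16). λ = (16 - 14)/(37 - 24) ≡ 2/13 mod 41. 13⁻¹ ≡ 19 (mod 41), so λ ≡ 38.
  x = λ² - 24 - 37 = 1444 - 61 ≡ 30; y = λ·(24 - 30) - 14 ≡ 4. → (30, 4)
4P: (30, 4) + (37, 16). λ = (16 - 4)/(37 - 30) ≡ 12/7 mod 41. 7⁻¹ ≡ 6 (mod 41) since 7·6 = 42 ≡ 1, so λ ≡ 31.
  x = λ² - 30 - 37 = 961 - 67 ≡ 33; y = λ·(30 - 33) - 4 ≡ 26. → (33, 26)
5P: (33, 26) + (37, 16). λ = (16 - 26)/(37 - 33) ≡ 31/4 mod 41. 4⁻¹ ≡ 31 (mod 41), so λ ≡ 18.
  x = λ² - 33 - 37 = 324 - 70 ≡ 8; y = λ·(33 - 8) - 26 ≡ 14. → (8, 14)

(8, 14)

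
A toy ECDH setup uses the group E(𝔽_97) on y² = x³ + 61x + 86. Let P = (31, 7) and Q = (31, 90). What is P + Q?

The two points share x = 31 and their y-coordinates satisfy 7 + 90 ≡ 0 (mod 97), so they are inverses. Their sum is O.

O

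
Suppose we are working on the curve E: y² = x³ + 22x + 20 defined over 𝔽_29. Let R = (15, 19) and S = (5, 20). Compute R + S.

(15, 19) + (5, 20). λ = (20 - 19)/(5 - 15) ≡ 1/19 mod 29. 19⁻¹ ≡ 26 (mod 29) since 19·26 = 494 ≡ 1, so λ ≡ 26.
  x = λ² - 15 - 5 = 676 - 20 ≡ 18; y = λ·(15 - 18) - 19 ≡ 19. → (18, 19)

(18, 19)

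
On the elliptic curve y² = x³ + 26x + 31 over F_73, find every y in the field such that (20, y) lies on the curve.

none

x³ + 26x + 31 = 8551 ≡ 10 (mod 73).
10 is a non-residue mod 73; no y exists.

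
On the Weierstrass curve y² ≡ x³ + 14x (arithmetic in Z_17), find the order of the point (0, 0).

2P: (0, 0) + (0, 0): same x and y₁ ≡ -y₂, so the sum is O.
2P = O, so the order is 2.

2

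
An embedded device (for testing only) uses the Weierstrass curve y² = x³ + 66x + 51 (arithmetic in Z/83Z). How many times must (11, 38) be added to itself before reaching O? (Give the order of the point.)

10

2P: tangent at (11, 38): λ = (3·11² + 66)/(2·38) ≡ 14/76. 76⁻¹ ≡ 71 (mod 83) since 76·71 = 5396 ≡ 1, so λ ≡ 14·71 ≡ 81.
  x = λ² - 11 - 11 = 6561 - 22 ≡ 65; y = λ·(11 - 65) - 38 ≡ 70. → (65, 70)
3P: (65, 70) + (11, 38). λ = (38 - 70)/(11 - 65) ≡ 51/29 mod 83. 29⁻¹ ≡ 63 (mod 83) since 29·63 = 1827 ≡ 1, so λ ≡ 59.
  x = λ² - 65 - 11 = 3481 - 76 ≡ 2; y = λ·(65 - 2) - 70 ≡ 78. → (2, 78)
4P: (2, 78) + (11, 38). λ = (38 - 78)/(11 - 2) ≡ 43/9 mod 83. 9⁻¹ ≡ 37 (mod 83), so λ ≡ 14.
  x = λ² - 2 - 11 = 196 - 13 ≡ 17; y = λ·(2 - 17) - 78 ≡ 44. → (17, 44)
5P: (17, 44) + (11, 38). λ = (38 - 44)/(11 - 17) ≡ 77/77 mod 83. 77⁻¹ ≡ 69 (mod 83), so λ ≡ 1.
  x = λ² - 17 - 11 = 1 - 28 ≡ 56; y = λ·(17 - 56) - 44 ≡ 0. → (56, 0)
6P: (56, 0) + (11, 38). λ = (38 - 0)/(11 - 56) ≡ 38/38 mod 83. 38⁻¹ ≡ 59 (mod 83), so λ ≡ 1.
  x = λ² - 56 - 11 = 1 - 67 ≡ 17; y = λ·(56 - 17) - 0 ≡ 39. → (17, 39)
7P: (17, 39) + (11, 38). λ = (38 - 39)/(11 - 17) ≡ 82/77 mod 83. 77⁻¹ ≡ 69 (mod 83) since 77·69 = 5313 ≡ 1, so λ ≡ 14.
  x = λ² - 17 - 11 = 196 - 28 ≡ 2; y = λ·(17 - 2) - 39 ≡ 5. → (2, 5)
8P: (2, 5) + (11, 38). λ = (38 - 5)/(11 - 2) ≡ 33/9 mod 83. 9⁻¹ ≡ 37 (mod 83) since 9·37 = 333 ≡ 1, so λ ≡ 59.
  x = λ² - 2 - 11 = 3481 - 13 ≡ 65; y = λ·(2 - 65) - 5 ≡ 13. → (65, 13)
9P: (65, 13) + (11, 38). λ = (38 - 13)/(11 - 65) ≡ 25/29 mod 83. 29⁻¹ ≡ 63 (mod 83), so λ ≡ 81.
  x = λ² - 65 - 11 = 6561 - 76 ≡ 11; y = λ·(65 - 11) - 13 ≡ 45. → (11, 45)
10P: (11, 45) + (11, 38): same x and y₁ ≡ -y₂, so the sum is O.
10P = O, so the order is 10.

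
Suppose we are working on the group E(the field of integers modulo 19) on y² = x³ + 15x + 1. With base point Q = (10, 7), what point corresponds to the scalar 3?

(17, 18)

Repeated addition: build up to 3Q.
2Q: tangent at (10, 7): λ = (3·10² + 15)/(2·7) ≡ 11/14. 14⁻¹ ≡ 15 (mod 19), so λ ≡ 11·15 ≡ 13.
  x = λ² - 10 - 10 = 169 - 20 ≡ 16; y = λ·(10 - 16) - 7 ≡ 10. → (16, 10)
3Q: (16, 10) + (10, 7). λ = (7 - 10)/(10 - 16) ≡ 16/13 mod 19. 13⁻¹ ≡ 3 (mod 19), so λ ≡ 10.
  x = λ² - 16 - 10 = 100 - 26 ≡ 17; y = λ·(16 - 17) - 10 ≡ 18. → (17, 18)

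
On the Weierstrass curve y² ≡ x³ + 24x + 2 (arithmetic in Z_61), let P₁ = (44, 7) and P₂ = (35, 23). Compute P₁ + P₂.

(7, 56)

(44, 7) + (35, 23). λ = (23 - 7)/(35 - 44) ≡ 16/52 mod 61. 52⁻¹ ≡ 27 (mod 61), so λ ≡ 5.
  x = λ² - 44 - 35 = 25 - 79 ≡ 7; y = λ·(44 - 7) - 7 ≡ 56. → (7, 56)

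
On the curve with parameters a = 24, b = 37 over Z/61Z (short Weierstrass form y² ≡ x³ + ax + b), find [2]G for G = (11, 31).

(53, 2)

tangent at (11, 31): λ = (3·11² + 24)/(2·31) ≡ 21/1. 1⁻¹ ≡ 1 (mod 61) since 1·1 = 1 ≡ 1, so λ ≡ 21·1 ≡ 21.
  x = λ² - 11 - 11 = 441 - 22 ≡ 53; y = λ·(11 - 53) - 31 ≡ 2. → (53, 2)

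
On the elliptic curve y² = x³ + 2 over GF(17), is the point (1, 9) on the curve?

no

y² = 9² ≡ 13; x³ + 0x + 2 = 3 ≡ 3 (mod 17). 13 ≠ 3.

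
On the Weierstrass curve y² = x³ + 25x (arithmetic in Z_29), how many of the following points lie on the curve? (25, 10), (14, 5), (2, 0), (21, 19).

(25, 10): 10² ≡ 13, rhs ≡ 10 → off.
(14, 5): 5² ≡ 25, rhs ≡ 20 → off.
(2, 0): 0² ≡ 0, rhs ≡ 0 → on.
(21, 19): 19² ≡ 13, rhs ≡ 13 → on.

2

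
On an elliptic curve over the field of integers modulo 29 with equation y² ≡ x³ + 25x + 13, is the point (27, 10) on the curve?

y² = 10² ≡ 13; x³ + 25x + 13 = 20371 ≡ 13 (mod 29). 13 = 13.

yes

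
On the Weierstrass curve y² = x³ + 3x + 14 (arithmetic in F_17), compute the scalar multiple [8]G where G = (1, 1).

Repeated addition: build up to 8G.
2G: tangent at (1, 1): λ = (3·1² + 3)/(2·1) ≡ 6/2. 2⁻¹ ≡ 9 (mod 17), so λ ≡ 6·9 ≡ 3.
  x = λ² - 1 - 1 = 9 - 2 ≡ 7; y = λ·(1 - 7) - 1 ≡ 15. → (7, 15)
3G: (7, 15) + (1, 1). λ = (1 - 15)/(1 - 7) ≡ 3/11 mod 17. 11⁻¹ ≡ 14 (mod 17), so λ ≡ 8.
  x = λ² - 7 - 1 = 64 - 8 ≡ 5; y = λ·(7 - 5) - 15 ≡ 1. → (5, 1)
4G: (5, 1) + (1, 1). λ = (1 - 1)/(1 - 5) ≡ 0/13 mod 17. 13⁻¹ ≡ 4 (mod 17) since 13·4 = 52 ≡ 1, so λ ≡ 0.
  x = λ² - 5 - 1 = 0 - 6 ≡ 11; y = λ·(5 - 11) - 1 ≡ 16. → (11, 16)
5G: (11, 16) + (1, 1). λ = (1 - 16)/(1 - 11) ≡ 2/7 mod 17. 7⁻¹ ≡ 5 (mod 17), so λ ≡ 10.
  x = λ² - 11 - 1 = 100 - 12 ≡ 3; y = λ·(11 - 3) - 16 ≡ 13. → (3, 13)
6G: (3, 13) + (1, 1). λ = (1 - 13)/(1 - 3) ≡ 5/15 mod 17. 15⁻¹ ≡ 8 (mod 17), so λ ≡ 6.
  x = λ² - 3 - 1 = 36 - 4 ≡ 15; y = λ·(3 - 15) - 13 ≡ 0. → (15, 0)
7G: (15, 0) + (1, 1). λ = (1 - 0)/(1 - 15) ≡ 1/3 mod 17. 3⁻¹ ≡ 6 (mod 17) since 3·6 = 18 ≡ 1, so λ ≡ 6.
  x = λ² - 15 - 1 = 36 - 16 ≡ 3; y = λ·(15 - 3) - 0 ≡ 4. → (3, 4)
8G: (3, 4) + (1, 1). λ = (1 - 4)/(1 - 3) ≡ 14/15 mod 17. 15⁻¹ ≡ 8 (mod 17), so λ ≡ 10.
  x = λ² - 3 - 1 = 100 - 4 ≡ 11; y = λ·(3 - 11) - 4 ≡ 1. → (11, 1)

(11, 1)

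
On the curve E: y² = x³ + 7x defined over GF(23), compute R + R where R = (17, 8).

tangent at (17, 8): λ = (3·17² + 7)/(2·8) ≡ 0/16. 16⁻¹ ≡ 13 (mod 23) since 16·13 = 208 ≡ 1, so λ ≡ 0·13 ≡ 0.
  x = λ² - 17 - 17 = 0 - 34 ≡ 12; y = λ·(17 - 12) - 8 ≡ 15. → (12, 15)

(12, 15)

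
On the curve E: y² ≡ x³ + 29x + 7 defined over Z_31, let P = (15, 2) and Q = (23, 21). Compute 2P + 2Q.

(22, 28)

First 2P:
Repeated addition: build up to 2P.
2P: tangent at (15, 2): λ = (3·15² + 29)/(2·2) ≡ 22/4. 4⁻¹ ≡ 8 (mod 31) since 4·8 = 32 ≡ 1, so λ ≡ 22·8 ≡ 21.
  x = λ² - 15 - 15 = 441 - 30 ≡ 8; y = λ·(15 - 8) - 2 ≡ 21. → (8, 21)
2P = (8, 21).
Next 2Q:
Repeated addition: build up to 2Q.
2Q: tangent at (23, 21): λ = (3·23² + 29)/(2·21) ≡ 4/11. 11⁻¹ ≡ 17 (mod 31) since 11·17 = 187 ≡ 1, so λ ≡ 4·17 ≡ 6.
  x = λ² - 23 - 23 = 36 - 46 ≡ 21; y = λ·(23 - 21) - 21 ≡ 22. → (21, 22)
2Q = (21, 22).
Finally 2P + 2Q:
(8, 21) + (21, 22). λ = (22 - 21)/(21 - 8) ≡ 1/13 mod 31. 13⁻¹ ≡ 12 (mod 31), so λ ≡ 12.
  x = λ² - 8 - 21 = 144 - 29 ≡ 22; y = λ·(8 - 22) - 21 ≡ 28. → (22, 28)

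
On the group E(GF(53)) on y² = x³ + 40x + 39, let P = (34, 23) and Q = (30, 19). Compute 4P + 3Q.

First 4P:
Repeated addition: build up to 4P.
2P: tangent at (34, 23): λ = (3·34² + 40)/(2·23) ≡ 10/46. 46⁻¹ ≡ 15 (mod 53), so λ ≡ 10·15 ≡ 44.
  x = λ² - 34 - 34 = 1936 - 68 ≡ 13; y = λ·(34 - 13) - 23 ≡ 0. → (13, 0)
3P: (13, 0) + (34, 23). λ = (23 - 0)/(34 - 13) ≡ 23/21 mod 53. 21⁻¹ ≡ 48 (mod 53) since 21·48 = 1008 ≡ 1, so λ ≡ 44.
  x = λ² - 13 - 34 = 1936 - 47 ≡ 34; y = λ·(13 - 34) - 0 ≡ 30. → (34, 30)
4P: (34, 30) + (34, 23): same x and y₁ ≡ -y₂, so the sum is O.
4P = O.
Next 3Q:
Repeated addition: build up to 3Q.
2Q: tangent at (30, 19): λ = (3·30² + 40)/(2·19) ≡ 37/38. 38⁻¹ ≡ 7 (mod 53), so λ ≡ 37·7 ≡ 47.
  x = λ² - 30 - 30 = 2209 - 60 ≡ 29; y = λ·(30 - 29) - 19 ≡ 28. → (29, 28)
3Q: (29, 28) + (30, 19). λ = (19 - 28)/(30 - 29) ≡ 44/1 mod 53. 1⁻¹ ≡ 1 (mod 53), so λ ≡ 44.
  x = λ² - 29 - 30 = 1936 - 59 ≡ 22; y = λ·(29 - 22) - 28 ≡ 15. → (22, 15)
3Q = (22, 15).
Finally 4P + 3Q:
O + (22, 15) = (22, 15) (identity).

(22, 15)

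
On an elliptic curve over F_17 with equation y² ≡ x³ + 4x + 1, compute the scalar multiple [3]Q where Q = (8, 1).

(9, 16)

Repeated addition: build up to 3Q.
2Q: tangent at (8, 1): λ = (3·8² + 4)/(2·1) ≡ 9/2. 2⁻¹ ≡ 9 (mod 17), so λ ≡ 9·9 ≡ 13.
  x = λ² - 8 - 8 = 169 - 16 ≡ 0; y = λ·(8 - 0) - 1 ≡ 1. → (0, 1)
3Q: (0, 1) + (8, 1). λ = (1 - 1)/(8 - 0) ≡ 0/8 mod 17. 8⁻¹ ≡ 15 (mod 17), so λ ≡ 0.
  x = λ² - 0 - 8 = 0 - 8 ≡ 9; y = λ·(0 - 9) - 1 ≡ 16. → (9, 16)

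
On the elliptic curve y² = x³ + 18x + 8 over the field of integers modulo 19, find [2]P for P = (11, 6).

tangent at (11, 6): λ = (3·11² + 18)/(2·6) ≡ 1/12. 12⁻¹ ≡ 8 (mod 19), so λ ≡ 1·8 ≡ 8.
  x = λ² - 11 - 11 = 64 - 22 ≡ 4; y = λ·(11 - 4) - 6 ≡ 12. → (4, 12)

(4, 12)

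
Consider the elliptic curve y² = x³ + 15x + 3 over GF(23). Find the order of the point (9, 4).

2P: tangent at (9, 4): λ = (3·9² + 15)/(2·4) ≡ 5/8. 8⁻¹ ≡ 3 (mod 23) since 8·3 = 24 ≡ 1, so λ ≡ 5·3 ≡ 15.
  x = λ² - 9 - 9 = 225 - 18 ≡ 0; y = λ·(9 - 0) - 4 ≡ 16. → (0, 16)
3P: (0, 16) + (9, 4). λ = (4 - 16)/(9 - 0) ≡ 11/9 mod 23. 9⁻¹ ≡ 18 (mod 23) since 9·18 = 162 ≡ 1, so λ ≡ 14.
  x = λ² - 0 - 9 = 196 - 9 ≡ 3; y = λ·(0 - 3) - 16 ≡ 11. → (3, 11)
4P: (3, 11) + (9, 4). λ = (4 - 11)/(9 - 3) ≡ 16/6 mod 23. 6⁻¹ ≡ 4 (mod 23) since 6·4 = 24 ≡ 1, so λ ≡ 18.
  x = λ² - 3 - 9 = 324 - 12 ≡ 13; y = λ·(3 - 13) - 11 ≡ 16. → (13, 16)
5P: (13, 16) + (9, 4). λ = (4 - 16)/(9 - 13) ≡ 11/19 mod 23. 19⁻¹ ≡ 17 (mod 23), so λ ≡ 3.
  x = λ² - 13 - 9 = 9 - 22 ≡ 10; y = λ·(13 - 10) - 16 ≡ 16. → (10, 16)
6P: (10, 16) + (9, 4). λ = (4 - 16)/(9 - 10) ≡ 11/22 mod 23. 22⁻¹ ≡ 22 (mod 23), so λ ≡ 12.
  x = λ² - 10 - 9 = 144 - 19 ≡ 10; y = λ·(10 - 10) - 16 ≡ 7. → (10, 7)
7P: (10, 7) + (9, 4). λ = (4 - 7)/(9 - 10) ≡ 20/22 mod 23. 22⁻¹ ≡ 22 (mod 23), so λ ≡ 3.
  x = λ² - 10 - 9 = 9 - 19 ≡ 13; y = λ·(10 - 13) - 7 ≡ 7. → (13, 7)
8P: (13, 7) + (9, 4). λ = (4 - 7)/(9 - 13) ≡ 20/19 mod 23. 19⁻¹ ≡ 17 (mod 23) since 19·17 = 323 ≡ 1, so λ ≡ 18.
  x = λ² - 13 - 9 = 324 - 22 ≡ 3; y = λ·(13 - 3) - 7 ≡ 12. → (3, 12)
9P: (3, 12) + (9, 4). λ = (4 - 12)/(9 - 3) ≡ 15/6 mod 23. 6⁻¹ ≡ 4 (mod 23) since 6·4 = 24 ≡ 1, so λ ≡ 14.
  x = λ² - 3 - 9 = 196 - 12 ≡ 0; y = λ·(3 - 0) - 12 ≡ 7. → (0, 7)
10P: (0, 7) + (9, 4). λ = (4 - 7)/(9 - 0) ≡ 20/9 mod 23. 9⁻¹ ≡ 18 (mod 23), so λ ≡ 15.
  x = λ² - 0 - 9 = 225 - 9 ≡ 9; y = λ·(0 - 9) - 7 ≡ 19. → (9, 19)
11P: (9, 19) + (9, 4): same x and y₁ ≡ -y₂, so the sum is O.
11P = O, so the order is 11.

11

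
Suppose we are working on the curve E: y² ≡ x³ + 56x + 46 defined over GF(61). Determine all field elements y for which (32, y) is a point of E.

x³ + 56x + 46 = 34606 ≡ 19 (mod 61).
Square roots of 19 mod 61: 18 and 43 (since 18² = 324 ≡ 19).

18, 43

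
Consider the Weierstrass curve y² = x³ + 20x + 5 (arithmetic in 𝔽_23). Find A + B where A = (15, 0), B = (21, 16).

(12, 8)

(15, 0) + (21, 16). λ = (16 - 0)/(21 - 15) ≡ 16/6 mod 23. 6⁻¹ ≡ 4 (mod 23) since 6·4 = 24 ≡ 1, so λ ≡ 18.
  x = λ² - 15 - 21 = 324 - 36 ≡ 12; y = λ·(15 - 12) - 0 ≡ 8. → (12, 8)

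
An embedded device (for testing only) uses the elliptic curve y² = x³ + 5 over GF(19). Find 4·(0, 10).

(0, 10)

Write G = (0, 10).
Double-and-add on 4 = (100)₂. Start with G = (0, 10) for the leading 1-bit.
double: tangent at (0, 10): λ = (3·0² + 0)/(2·10) ≡ 0/1. 1⁻¹ ≡ 1 (mod 19) since 1·1 = 1 ≡ 1, so λ ≡ 0·1 ≡ 0.
  x = λ² - 0 - 0 = 0 - 0 ≡ 0; y = λ·(0 - 0) - 10 ≡ 9. → (0, 9)
double: tangent at (0, 9): λ = (3·0² + 0)/(2·9) ≡ 0/18. 18⁻¹ ≡ 18 (mod 19), so λ ≡ 0·18 ≡ 0.
  x = λ² - 0 - 0 = 0 - 0 ≡ 0; y = λ·(0 - 0) - 9 ≡ 10. → (0, 10)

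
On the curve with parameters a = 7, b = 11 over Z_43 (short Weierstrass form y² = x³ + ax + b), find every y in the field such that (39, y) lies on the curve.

none

x³ + 7x + 11 = 59603 ≡ 5 (mod 43).
5 is a non-residue mod 43; no y exists.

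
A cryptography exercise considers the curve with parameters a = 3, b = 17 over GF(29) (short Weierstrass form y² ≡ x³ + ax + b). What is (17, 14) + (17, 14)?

tangent at (17, 14): λ = (3·17² + 3)/(2·14) ≡ 0/28. 28⁻¹ ≡ 28 (mod 29), so λ ≡ 0·28 ≡ 0.
  x = λ² - 17 - 17 = 0 - 34 ≡ 24; y = λ·(17 - 24) - 14 ≡ 15. → (24, 15)

(24, 15)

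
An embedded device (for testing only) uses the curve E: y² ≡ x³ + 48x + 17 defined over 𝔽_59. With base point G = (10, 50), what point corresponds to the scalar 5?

Double-and-add on 5 = (101)₂. Start with G = (10, 50) for the leading 1-bit.
double: tangent at (10, 50): λ = (3·10² + 48)/(2·50) ≡ 53/41. 41⁻¹ ≡ 36 (mod 59), so λ ≡ 53·36 ≡ 20.
  x = λ² - 10 - 10 = 400 - 20 ≡ 26; y = λ·(10 - 26) - 50 ≡ 43. → (26, 43)
double: tangent at (26, 43): λ = (3·26² + 48)/(2·43) ≡ 11/27. 27⁻¹ ≡ 35 (mod 59), so λ ≡ 11·35 ≡ 31.
  x = λ² - 26 - 26 = 961 - 52 ≡ 24; y = λ·(26 - 24) - 43 ≡ 19. → (24, 19)
add G: (24, 19) + (10, 50). λ = (50 - 19)/(10 - 24) ≡ 31/45 mod 59. 45⁻¹ ≡ 21 (mod 59), so λ ≡ 2.
  x = λ² - 24 - 10 = 4 - 34 ≡ 29; y = λ·(24 - 29) - 19 ≡ 30. → (29, 30)

(29, 30)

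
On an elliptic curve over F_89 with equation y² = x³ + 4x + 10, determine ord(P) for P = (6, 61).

4

2P: tangent at (6, 61): λ = (3·6² + 4)/(2·61) ≡ 23/33. 33⁻¹ ≡ 27 (mod 89), so λ ≡ 23·27 ≡ 87.
  x = λ² - 6 - 6 = 7569 - 12 ≡ 81; y = λ·(6 - 81) - 61 ≡ 0. → (81, 0)
3P: (81, 0) + (6, 61). λ = (61 - 0)/(6 - 81) ≡ 61/14 mod 89. 14⁻¹ ≡ 70 (mod 89), so λ ≡ 87.
  x = λ² - 81 - 6 = 7569 - 87 ≡ 6; y = λ·(81 - 6) - 0 ≡ 28. → (6, 28)
4P: (6, 28) + (6, 61): same x and y₁ ≡ -y₂, so the sum is the point at infinity.
4P = the point at infinity, so the order is 4.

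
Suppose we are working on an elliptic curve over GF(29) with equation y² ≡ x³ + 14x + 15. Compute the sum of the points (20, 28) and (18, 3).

(20, 28) + (18, 3). λ = (3 - 28)/(18 - 20) ≡ 4/27 mod 29. 27⁻¹ ≡ 14 (mod 29) since 27·14 = 378 ≡ 1, so λ ≡ 27.
  x = λ² - 20 - 18 = 729 - 38 ≡ 24; y = λ·(20 - 24) - 28 ≡ 9. → (24, 9)

(24, 9)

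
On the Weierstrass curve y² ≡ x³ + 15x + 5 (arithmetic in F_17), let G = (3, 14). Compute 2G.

tangent at (3, 14): λ = (3·3² + 15)/(2·14) ≡ 8/11. 11⁻¹ ≡ 14 (mod 17) since 11·14 = 154 ≡ 1, so λ ≡ 8·14 ≡ 10.
  x = λ² - 3 - 3 = 100 - 6 ≡ 9; y = λ·(3 - 9) - 14 ≡ 11. → (9, 11)

(9, 11)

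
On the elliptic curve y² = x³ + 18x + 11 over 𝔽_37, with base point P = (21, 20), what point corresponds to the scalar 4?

(13, 0)

Repeated addition: build up to 4P.
2P: tangent at (21, 20): λ = (3·21² + 18)/(2·20) ≡ 9/3. 3⁻¹ ≡ 25 (mod 37), so λ ≡ 9·25 ≡ 3.
  x = λ² - 21 - 21 = 9 - 42 ≡ 4; y = λ·(21 - 4) - 20 ≡ 31. → (4, 31)
3P: (4, 31) + (21, 20). λ = (20 - 31)/(21 - 4) ≡ 26/17 mod 37. 17⁻¹ ≡ 24 (mod 37), so λ ≡ 32.
  x = λ² - 4 - 21 = 1024 - 25 ≡ 0; y = λ·(4 - 0) - 31 ≡ 23. → (0, 23)
4P: (0, 23) + (21, 20). λ = (20 - 23)/(21 - 0) ≡ 34/21 mod 37. 21⁻¹ ≡ 30 (mod 37), so λ ≡ 21.
  x = λ² - 0 - 21 = 441 - 21 ≡ 13; y = λ·(0 - 13) - 23 ≡ 0. → (13, 0)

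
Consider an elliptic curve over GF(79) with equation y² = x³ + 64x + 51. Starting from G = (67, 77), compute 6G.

(0, 29)

Double-and-add on 6 = (110)₂. Start with G = (67, 77) for the leading 1-bit.
double: tangent at (67, 77): λ = (3·67² + 64)/(2·77) ≡ 22/75. 75⁻¹ ≡ 59 (mod 79), so λ ≡ 22·59 ≡ 34.
  x = λ² - 67 - 67 = 1156 - 134 ≡ 74; y = λ·(67 - 74) - 77 ≡ 1. → (74, 1)
add G: (74, 1) + (67, 77). λ = (77 - 1)/(67 - 74) ≡ 76/72 mod 79. 72⁻¹ ≡ 45 (mod 79) since 72·45 = 3240 ≡ 1, so λ ≡ 23.
  x = λ² - 74 - 67 = 529 - 141 ≡ 72; y = λ·(74 - 72) - 1 ≡ 45. → (72, 45)
double: tangent at (72, 45): λ = (3·72² + 64)/(2·45) ≡ 53/11. 11⁻¹ ≡ 36 (mod 79) since 11·36 = 396 ≡ 1, so λ ≡ 53·36 ≡ 12.
  x = λ² - 72 - 72 = 144 - 144 ≡ 0; y = λ·(72 - 0) - 45 ≡ 29. → (0, 29)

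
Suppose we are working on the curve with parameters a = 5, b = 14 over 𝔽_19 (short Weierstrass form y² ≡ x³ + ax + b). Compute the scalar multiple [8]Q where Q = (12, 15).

(15, 14)

Double-and-add on 8 = (1000)₂. Start with Q = (12, 15) for the leading 1-bit.
double: tangent at (12, 15): λ = (3·12² + 5)/(2·15) ≡ 0/11. 11⁻¹ ≡ 7 (mod 19) since 11·7 = 77 ≡ 1, so λ ≡ 0·7 ≡ 0.
  x = λ² - 12 - 12 = 0 - 24 ≡ 14; y = λ·(12 - 14) - 15 ≡ 4. → (14, 4)
double: tangent at (14, 4): λ = (3·14² + 5)/(2·4) ≡ 4/8. 8⁻¹ ≡ 12 (mod 19) since 8·12 = 96 ≡ 1, so λ ≡ 4·12 ≡ 10.
  x = λ² - 14 - 14 = 100 - 28 ≡ 15; y = λ·(14 - 15) - 4 ≡ 5. → (15, 5)
double: tangent at (15, 5): λ = (3·15² + 5)/(2·5) ≡ 15/10. 10⁻¹ ≡ 2 (mod 19), so λ ≡ 15·2 ≡ 11.
  x = λ² - 15 - 15 = 121 - 30 ≡ 15; y = λ·(15 - 15) - 5 ≡ 14. → (15, 14)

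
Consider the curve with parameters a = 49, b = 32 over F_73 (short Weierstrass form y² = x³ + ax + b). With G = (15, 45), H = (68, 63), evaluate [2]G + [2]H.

(52, 53)

First 2G:
Repeated addition: build up to 2G.
2G: tangent at (15, 45): λ = (3·15² + 49)/(2·45) ≡ 67/17. 17⁻¹ ≡ 43 (mod 73), so λ ≡ 67·43 ≡ 34.
  x = λ² - 15 - 15 = 1156 - 30 ≡ 31; y = λ·(15 - 31) - 45 ≡ 68. → (31, 68)
2G = (31, 68).
Next 2H:
Repeated addition: build up to 2H.
2H: tangent at (68, 63): λ = (3·68² + 49)/(2·63) ≡ 51/53. 53⁻¹ ≡ 62 (mod 73), so λ ≡ 51·62 ≡ 23.
  x = λ² - 68 - 68 = 529 - 136 ≡ 28; y = λ·(68 - 28) - 63 ≡ 54. → (28, 54)
2H = (28, 54).
Finally 2G + 2H:
(31, 68) + (28, 54). λ = (54 - 68)/(28 - 31) ≡ 59/70 mod 73. 70⁻¹ ≡ 24 (mod 73), so λ ≡ 29.
  x = λ² - 31 - 28 = 841 - 59 ≡ 52; y = λ·(31 - 52) - 68 ≡ 53. → (52, 53)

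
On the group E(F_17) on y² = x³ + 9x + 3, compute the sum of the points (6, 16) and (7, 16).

(4, 1)

(6, 16) + (7, 16). λ = (16 - 16)/(7 - 6) ≡ 0/1 mod 17. 1⁻¹ ≡ 1 (mod 17), so λ ≡ 0.
  x = λ² - 6 - 7 = 0 - 13 ≡ 4; y = λ·(6 - 4) - 16 ≡ 1. → (4, 1)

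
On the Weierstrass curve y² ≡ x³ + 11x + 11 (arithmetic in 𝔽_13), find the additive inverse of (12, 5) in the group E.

(12, 8)

-(12, 5) = (12, -5 mod 13) = (12, 8).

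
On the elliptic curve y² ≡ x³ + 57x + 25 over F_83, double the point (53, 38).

tangent at (53, 38): λ = (3·53² + 57)/(2·38) ≡ 18/76. 76⁻¹ ≡ 71 (mod 83) since 76·71 = 5396 ≡ 1, so λ ≡ 18·71 ≡ 33.
  x = λ² - 53 - 53 = 1089 - 106 ≡ 70; y = λ·(53 - 70) - 38 ≡ 65. → (70, 65)

(70, 65)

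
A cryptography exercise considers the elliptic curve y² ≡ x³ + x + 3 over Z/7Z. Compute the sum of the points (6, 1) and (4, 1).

(4, 6)

(6, 1) + (4, 1). λ = (1 - 1)/(4 - 6) ≡ 0/5 mod 7. 5⁻¹ ≡ 3 (mod 7) since 5·3 = 15 ≡ 1, so λ ≡ 0.
  x = λ² - 6 - 4 = 0 - 10 ≡ 4; y = λ·(6 - 4) - 1 ≡ 6. → (4, 6)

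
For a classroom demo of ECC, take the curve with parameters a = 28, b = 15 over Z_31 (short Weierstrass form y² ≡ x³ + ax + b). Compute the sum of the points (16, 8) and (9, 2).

(16, 8) + (9, 2). λ = (2 - 8)/(9 - 16) ≡ 25/24 mod 31. 24⁻¹ ≡ 22 (mod 31), so λ ≡ 23.
  x = λ² - 16 - 9 = 529 - 25 ≡ 8; y = λ·(16 - 8) - 8 ≡ 21. → (8, 21)

(8, 21)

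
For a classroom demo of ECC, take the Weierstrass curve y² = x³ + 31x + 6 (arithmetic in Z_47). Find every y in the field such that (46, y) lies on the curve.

x³ + 31x + 6 = 98768 ≡ 21 (mod 47).
Square roots of 21 mod 47: 16 and 31 (since 16² = 256 ≡ 21).

16, 31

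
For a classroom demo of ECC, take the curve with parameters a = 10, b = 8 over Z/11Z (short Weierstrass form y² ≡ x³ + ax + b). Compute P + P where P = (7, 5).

tangent at (7, 5): λ = (3·7² + 10)/(2·5) ≡ 3/10. 10⁻¹ ≡ 10 (mod 11) since 10·10 = 100 ≡ 1, so λ ≡ 3·10 ≡ 8.
  x = λ² - 7 - 7 = 64 - 14 ≡ 6; y = λ·(7 - 6) - 5 ≡ 3. → (6, 3)

(6, 3)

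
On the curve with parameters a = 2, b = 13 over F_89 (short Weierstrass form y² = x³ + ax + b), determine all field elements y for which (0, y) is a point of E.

x³ + 2x + 13 = 13 ≡ 13 (mod 89).
13 is a non-residue mod 89; no y exists.

none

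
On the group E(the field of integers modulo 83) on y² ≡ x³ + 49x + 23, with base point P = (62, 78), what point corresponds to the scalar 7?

Repeated addition: build up to 7P.
2P: tangent at (62, 78): λ = (3·62² + 49)/(2·78) ≡ 44/73. 73⁻¹ ≡ 58 (mod 83) since 73·58 = 4234 ≡ 1, so λ ≡ 44·58 ≡ 62.
  x = λ² - 62 - 62 = 3844 - 124 ≡ 68; y = λ·(62 - 68) - 78 ≡ 48. → (68, 48)
3P: (68, 48) + (62, 78). λ = (78 - 48)/(62 - 68) ≡ 30/77 mod 83. 77⁻¹ ≡ 69 (mod 83) since 77·69 = 5313 ≡ 1, so λ ≡ 78.
  x = λ² - 68 - 62 = 6084 - 130 ≡ 61; y = λ·(68 - 61) - 48 ≡ 0. → (61, 0)
4P: (61, 0) + (62, 78). λ = (78 - 0)/(62 - 61) ≡ 78/1 mod 83. 1⁻¹ ≡ 1 (mod 83), so λ ≡ 78.
  x = λ² - 61 - 62 = 6084 - 123 ≡ 68; y = λ·(61 - 68) - 0 ≡ 35. → (68, 35)
5P: (68, 35) + (62, 78). λ = (78 - 35)/(62 - 68) ≡ 43/77 mod 83. 77⁻¹ ≡ 69 (mod 83), so λ ≡ 62.
  x = λ² - 68 - 62 = 3844 - 130 ≡ 62; y = λ·(68 - 62) - 35 ≡ 5. → (62, 5)
6P: (62, 5) + (62, 78): same x and y₁ ≡ -y₂, so the sum is O.
7P: O + (62, 78) = (62, 78) (identity).

(62, 78)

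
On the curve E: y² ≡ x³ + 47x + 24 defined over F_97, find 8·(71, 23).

(43, 13)

Write P = (71, 23).
Repeated addition: build up to 8P.
2P: tangent at (71, 23): λ = (3·71² + 47)/(2·23) ≡ 38/46. 46⁻¹ ≡ 19 (mod 97) since 46·19 = 874 ≡ 1, so λ ≡ 38·19 ≡ 43.
  x = λ² - 71 - 71 = 1849 - 142 ≡ 58; y = λ·(71 - 58) - 23 ≡ 51. → (58, 51)
3P: (58, 51) + (71, 23). λ = (23 - 51)/(71 - 58) ≡ 69/13 mod 97. 13⁻¹ ≡ 15 (mod 97), so λ ≡ 65.
  x = λ² - 58 - 71 = 4225 - 129 ≡ 22; y = λ·(58 - 22) - 51 ≡ 58. → (22, 58)
4P: (22, 58) + (71, 23). λ = (23 - 58)/(71 - 22) ≡ 62/49 mod 97. 49⁻¹ ≡ 2 (mod 97) since 49·2 = 98 ≡ 1, so λ ≡ 27.
  x = λ² - 22 - 71 = 729 - 93 ≡ 54; y = λ·(22 - 54) - 58 ≡ 48. → (54, 48)
5P: (54, 48) + (71, 23). λ = (23 - 48)/(71 - 54) ≡ 72/17 mod 97. 17⁻¹ ≡ 40 (mod 97) since 17·40 = 680 ≡ 1, so λ ≡ 67.
  x = λ² - 54 - 71 = 4489 - 125 ≡ 96; y = λ·(54 - 96) - 48 ≡ 48. → (96, 48)
6P: (96, 48) + (71, 23). λ = (23 - 48)/(71 - 96) ≡ 72/72 mod 97. 72⁻¹ ≡ 31 (mod 97) since 72·31 = 2232 ≡ 1, so λ ≡ 1.
  x = λ² - 96 - 71 = 1 - 167 ≡ 28; y = λ·(96 - 28) - 48 ≡ 20. → (28, 20)
7P: (28, 20) + (71, 23). λ = (23 - 20)/(71 - 28) ≡ 3/43 mod 97. 43⁻¹ ≡ 88 (mod 97), so λ ≡ 70.
  x = λ² - 28 - 71 = 4900 - 99 ≡ 48; y = λ·(28 - 48) - 20 ≡ 35. → (48, 35)
8P: (48, 35) + (71, 23). λ = (23 - 35)/(71 - 48) ≡ 85/23 mod 97. 23⁻¹ ≡ 38 (mod 97), so λ ≡ 29.
  x = λ² - 48 - 71 = 841 - 119 ≡ 43; y = λ·(48 - 43) - 35 ≡ 13. → (43, 13)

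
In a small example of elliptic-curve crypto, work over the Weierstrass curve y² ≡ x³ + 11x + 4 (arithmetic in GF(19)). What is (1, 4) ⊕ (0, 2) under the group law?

(1, 4) + (0, 2). λ = (2 - 4)/(0 - 1) ≡ 17/18 mod 19. 18⁻¹ ≡ 18 (mod 19), so λ ≡ 2.
  x = λ² - 1 - 0 = 4 - 1 ≡ 3; y = λ·(1 - 3) - 4 ≡ 11. → (3, 11)

(3, 11)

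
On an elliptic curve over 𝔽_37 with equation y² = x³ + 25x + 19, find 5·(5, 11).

(20, 3)

Write G = (5, 11).
Double-and-add on 5 = (101)₂. Start with G = (5, 11) for the leading 1-bit.
double: tangent at (5, 11): λ = (3·5² + 25)/(2·11) ≡ 26/22. 22⁻¹ ≡ 32 (mod 37), so λ ≡ 26·32 ≡ 18.
  x = λ² - 5 - 5 = 324 - 10 ≡ 18; y = λ·(5 - 18) - 11 ≡ 14. → (18, 14)
double: tangent at (18, 14): λ = (3·18² + 25)/(2·14) ≡ 35/28. 28⁻¹ ≡ 4 (mod 37), so λ ≡ 35·4 ≡ 29.
  x = λ² - 18 - 18 = 841 - 36 ≡ 28; y = λ·(18 - 28) - 14 ≡ 29. → (28, 29)
add G: (28, 29) + (5, 11). λ = (11 - 29)/(5 - 28) ≡ 19/14 mod 37. 14⁻¹ ≡ 8 (mod 37) since 14·8 = 112 ≡ 1, so λ ≡ 4.
  x = λ² - 28 - 5 = 16 - 33 ≡ 20; y = λ·(28 - 20) - 29 ≡ 3. → (20, 3)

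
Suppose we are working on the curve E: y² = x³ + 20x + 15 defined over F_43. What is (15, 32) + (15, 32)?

tangent at (15, 32): λ = (3·15² + 20)/(2·32) ≡ 7/21. 21⁻¹ ≡ 41 (mod 43), so λ ≡ 7·41 ≡ 29.
  x = λ² - 15 - 15 = 841 - 30 ≡ 37; y = λ·(15 - 37) - 32 ≡ 18. → (37, 18)

(37, 18)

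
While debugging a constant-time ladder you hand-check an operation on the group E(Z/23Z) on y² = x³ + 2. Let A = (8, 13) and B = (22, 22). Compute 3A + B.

(3, 11)

First 3A:
Repeated addition: build up to 3A.
2A: tangent at (8, 13): λ = (3·8² + 0)/(2·13) ≡ 8/3. 3⁻¹ ≡ 8 (mod 23) since 3·8 = 24 ≡ 1, so λ ≡ 8·8 ≡ 18.
  x = λ² - 8 - 8 = 324 - 16 ≡ 9; y = λ·(8 - 9) - 13 ≡ 15. → (9, 15)
3A: (9, 15) + (8, 13). λ = (13 - 15)/(8 - 9) ≡ 21/22 mod 23. 22⁻¹ ≡ 22 (mod 23) since 22·22 = 484 ≡ 1, so λ ≡ 2.
  x = λ² - 9 - 8 = 4 - 17 ≡ 10; y = λ·(9 - 10) - 15 ≡ 6. → (10, 6)
3A = (10, 6).
Finally 3A + B:
(10, 6) + (22, 22). λ = (22 - 6)/(22 - 10) ≡ 16/12 mod 23. 12⁻¹ ≡ 2 (mod 23) since 12·2 = 24 ≡ 1, so λ ≡ 9.
  x = λ² - 10 - 22 = 81 - 32 ≡ 3; y = λ·(10 - 3) - 6 ≡ 11. → (3, 11)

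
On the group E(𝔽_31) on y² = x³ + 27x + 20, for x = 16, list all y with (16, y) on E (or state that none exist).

x³ + 27x + 20 = 4548 ≡ 22 (mod 31).
22 is a non-residue mod 31; no y exists.

none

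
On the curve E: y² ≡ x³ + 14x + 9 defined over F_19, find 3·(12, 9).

Write Q = (12, 9).
Repeated addition: build up to 3Q.
2Q: tangent at (12, 9): λ = (3·12² + 14)/(2·9) ≡ 9/18. 18⁻¹ ≡ 18 (mod 19), so λ ≡ 9·18 ≡ 10.
  x = λ² - 12 - 12 = 100 - 24 ≡ 0; y = λ·(12 - 0) - 9 ≡ 16. → (0, 16)
3Q: (0, 16) + (12, 9). λ = (9 - 16)/(12 - 0) ≡ 12/12 mod 19. 12⁻¹ ≡ 8 (mod 19) since 12·8 = 96 ≡ 1, so λ ≡ 1.
  x = λ² - 0 - 12 = 1 - 12 ≡ 8; y = λ·(0 - 8) - 16 ≡ 14. → (8, 14)

(8, 14)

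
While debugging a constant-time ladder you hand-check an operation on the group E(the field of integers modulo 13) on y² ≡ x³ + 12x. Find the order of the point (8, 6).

2P: tangent at (8, 6): λ = (3·8² + 12)/(2·6) ≡ 9/12. 12⁻¹ ≡ 12 (mod 13), so λ ≡ 9·12 ≡ 4.
  x = λ² - 8 - 8 = 16 - 16 ≡ 0; y = λ·(8 - 0) - 6 ≡ 0. → (0, 0)
3P: (0, 0) + (8, 6). λ = (6 - 0)/(8 - 0) ≡ 6/8 mod 13. 8⁻¹ ≡ 5 (mod 13), so λ ≡ 4.
  x = λ² - 0 - 8 = 16 - 8 ≡ 8; y = λ·(0 - 8) - 0 ≡ 7. → (8, 7)
4P: (8, 7) + (8, 6): same x and y₁ ≡ -y₂, so the sum is O.
4P = O, so the order is 4.

4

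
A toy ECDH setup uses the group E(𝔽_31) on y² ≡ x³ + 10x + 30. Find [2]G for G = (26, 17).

(24, 19)

tangent at (26, 17): λ = (3·26² + 10)/(2·17) ≡ 23/3. 3⁻¹ ≡ 21 (mod 31) since 3·21 = 63 ≡ 1, so λ ≡ 23·21 ≡ 18.
  x = λ² - 26 - 26 = 324 - 52 ≡ 24; y = λ·(26 - 24) - 17 ≡ 19. → (24, 19)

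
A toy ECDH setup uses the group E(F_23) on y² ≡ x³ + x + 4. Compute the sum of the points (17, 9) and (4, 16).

(11, 9)

(17, 9) + (4, 16). λ = (16 - 9)/(4 - 17) ≡ 7/10 mod 23. 10⁻¹ ≡ 7 (mod 23), so λ ≡ 3.
  x = λ² - 17 - 4 = 9 - 21 ≡ 11; y = λ·(17 - 11) - 9 ≡ 9. → (11, 9)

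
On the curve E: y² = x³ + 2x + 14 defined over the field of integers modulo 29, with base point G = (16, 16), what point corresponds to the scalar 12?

(16, 13)

Repeated addition: build up to 12G.
2G: tangent at (16, 16): λ = (3·16² + 2)/(2·16) ≡ 16/3. 3⁻¹ ≡ 10 (mod 29), so λ ≡ 16·10 ≡ 15.
  x = λ² - 16 - 16 = 225 - 32 ≡ 19; y = λ·(16 - 19) - 16 ≡ 26. → (19, 26)
3G: (19, 26) + (16, 16). λ = (16 - 26)/(16 - 19) ≡ 19/26 mod 29. 26⁻¹ ≡ 19 (mod 29) since 26·19 = 494 ≡ 1, so λ ≡ 13.
  x = λ² - 19 - 16 = 169 - 35 ≡ 18; y = λ·(19 - 18) - 26 ≡ 16. → (18, 16)
4G: (18, 16) + (16, 16). λ = (16 - 16)/(16 - 18) ≡ 0/27 mod 29. 27⁻¹ ≡ 14 (mod 29), so λ ≡ 0.
  x = λ² - 18 - 16 = 0 - 34 ≡ 24; y = λ·(18 - 24) - 16 ≡ 13. → (24, 13)
5G: (24, 13) + (16, 16). λ = (16 - 13)/(16 - 24) ≡ 3/21 mod 29. 21⁻¹ ≡ 18 (mod 29), so λ ≡ 25.
  x = λ² - 24 - 16 = 625 - 40 ≡ 5; y = λ·(24 - 5) - 13 ≡ 27. → (5, 27)
6G: (5, 27) + (16, 16). λ = (16 - 27)/(16 - 5) ≡ 18/11 mod 29. 11⁻¹ ≡ 8 (mod 29), so λ ≡ 28.
  x = λ² - 5 - 16 = 784 - 21 ≡ 9; y = λ·(5 - 9) - 27 ≡ 6. → (9, 6)
7G: (9, 6) + (16, 16). λ = (16 - 6)/(16 - 9) ≡ 10/7 mod 29. 7⁻¹ ≡ 25 (mod 29), so λ ≡ 18.
  x = λ² - 9 - 16 = 324 - 25 ≡ 9; y = λ·(9 - 9) - 6 ≡ 23. → (9, 23)
8G: (9, 23) + (16, 16). λ = (16 - 23)/(16 - 9) ≡ 22/7 mod 29. 7⁻¹ ≡ 25 (mod 29), so λ ≡ 28.
  x = λ² - 9 - 16 = 784 - 25 ≡ 5; y = λ·(9 - 5) - 23 ≡ 2. → (5, 2)
9G: (5, 2) + (16, 16). λ = (16 - 2)/(16 - 5) ≡ 14/11 mod 29. 11⁻¹ ≡ 8 (mod 29), so λ ≡ 25.
  x = λ² - 5 - 16 = 625 - 21 ≡ 24; y = λ·(5 - 24) - 2 ≡ 16. → (24, 16)
10G: (24, 16) + (16, 16). λ = (16 - 16)/(16 - 24) ≡ 0/21 mod 29. 21⁻¹ ≡ 18 (mod 29), so λ ≡ 0.
  x = λ² - 24 - 16 = 0 - 40 ≡ 18; y = λ·(24 - 18) - 16 ≡ 13. → (18, 13)
11G: (18, 13) + (16, 16). λ = (16 - 13)/(16 - 18) ≡ 3/27 mod 29. 27⁻¹ ≡ 14 (mod 29) since 27·14 = 378 ≡ 1, so λ ≡ 13.
  x = λ² - 18 - 16 = 169 - 34 ≡ 19; y = λ·(18 - 19) - 13 ≡ 3. → (19, 3)
12G: (19, 3) + (16, 16). λ = (16 - 3)/(16 - 19) ≡ 13/26 mod 29. 26⁻¹ ≡ 19 (mod 29) since 26·19 = 494 ≡ 1, so λ ≡ 15.
  x = λ² - 19 - 16 = 225 - 35 ≡ 16; y = λ·(19 - 16) - 3 ≡ 13. → (16, 13)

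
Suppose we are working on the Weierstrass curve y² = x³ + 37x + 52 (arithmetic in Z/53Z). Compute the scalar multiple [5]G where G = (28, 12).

Repeated addition: build up to 5G.
2G: tangent at (28, 12): λ = (3·28² + 37)/(2·12) ≡ 4/24. 24⁻¹ ≡ 42 (mod 53), so λ ≡ 4·42 ≡ 9.
  x = λ² - 28 - 28 = 81 - 56 ≡ 25; y = λ·(28 - 25) - 12 ≡ 15. → (25, 15)
3G: (25, 15) + (28, 12). λ = (12 - 15)/(28 - 25) ≡ 50/3 mod 53. 3⁻¹ ≡ 18 (mod 53), so λ ≡ 52.
  x = λ² - 25 - 28 = 2704 - 53 ≡ 1; y = λ·(25 - 1) - 15 ≡ 14. → (1, 14)
4G: (1, 14) + (28, 12). λ = (12 - 14)/(28 - 1) ≡ 51/27 mod 53. 27⁻¹ ≡ 2 (mod 53), so λ ≡ 49.
  x = λ² - 1 - 28 = 2401 - 29 ≡ 40; y = λ·(1 - 40) - 14 ≡ 36. → (40, 36)
5G: (40, 36) + (28, 12). λ = (12 - 36)/(28 - 40) ≡ 29/41 mod 53. 41⁻¹ ≡ 22 (mod 53), so λ ≡ 2.
  x = λ² - 40 - 28 = 4 - 68 ≡ 42; y = λ·(40 - 42) - 36 ≡ 13. → (42, 13)

(42, 13)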